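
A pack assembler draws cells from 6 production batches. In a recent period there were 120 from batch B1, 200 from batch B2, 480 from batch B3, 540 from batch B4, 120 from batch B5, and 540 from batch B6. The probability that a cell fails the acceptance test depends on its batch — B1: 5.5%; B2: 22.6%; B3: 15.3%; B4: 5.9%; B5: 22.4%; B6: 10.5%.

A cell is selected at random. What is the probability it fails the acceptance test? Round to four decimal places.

Total: 120 + 200 + 480 + 540 + 120 + 540 = 2000.
P(B1) = 120/2000 = 0.06. P(B2) = 200/2000 = 0.1. P(B3) = 480/2000 = 0.24. P(B4) = 540/2000 = 0.27. P(B5) = 120/2000 = 0.06. P(B6) = 540/2000 = 0.27.
P(F) = P(F|B1)·P(B1) + P(F|B2)·P(B2) + P(F|B3)·P(B3) + P(F|B4)·P(B4) + P(F|B5)·P(B5) + P(F|B6)·P(B6)
      = 0.055·0.06 + 0.226·0.1 + 0.153·0.24 + 0.059·0.27 + 0.224·0.06 + 0.105·0.27
      = 0.0033 + 0.0226 + 0.03672 + 0.01593 + 0.01344 + 0.02835 = 0.12034

P(F) ≈ 0.1203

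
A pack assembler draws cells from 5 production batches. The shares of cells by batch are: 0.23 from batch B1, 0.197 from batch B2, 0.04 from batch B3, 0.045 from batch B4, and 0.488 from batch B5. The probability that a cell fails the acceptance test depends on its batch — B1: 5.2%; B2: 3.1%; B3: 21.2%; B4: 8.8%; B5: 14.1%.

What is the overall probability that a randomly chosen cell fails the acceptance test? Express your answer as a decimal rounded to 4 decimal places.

P(F) = P(F|B1)·P(B1) + P(F|B2)·P(B2) + P(F|B3)·P(B3) + P(F|B4)·P(B4) + P(F|B5)·P(B5)
      = 0.052·0.23 + 0.031·0.197 + 0.212·0.04 + 0.088·0.045 + 0.141·0.488
      = 0.01196 + 0.006107 + 0.00848 + 0.00396 + 0.068808 = 0.099315

P(F) ≈ 0.0993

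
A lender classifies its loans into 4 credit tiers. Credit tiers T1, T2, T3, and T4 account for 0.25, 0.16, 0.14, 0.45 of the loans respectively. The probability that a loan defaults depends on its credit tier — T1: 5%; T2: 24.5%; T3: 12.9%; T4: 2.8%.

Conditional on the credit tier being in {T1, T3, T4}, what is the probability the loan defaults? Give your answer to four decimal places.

Let S = {T1, T3, T4}.
P(S) = 0.25 + 0.14 + 0.45 = 0.84.
P(D ∩ S) = 0.05·0.25 + 0.129·0.14 + 0.028·0.45 = 0.0125 + 0.01806 + 0.0126 = 0.04316.
P(D | S) = 0.04316 / 0.84 = 0.051381…

0.0514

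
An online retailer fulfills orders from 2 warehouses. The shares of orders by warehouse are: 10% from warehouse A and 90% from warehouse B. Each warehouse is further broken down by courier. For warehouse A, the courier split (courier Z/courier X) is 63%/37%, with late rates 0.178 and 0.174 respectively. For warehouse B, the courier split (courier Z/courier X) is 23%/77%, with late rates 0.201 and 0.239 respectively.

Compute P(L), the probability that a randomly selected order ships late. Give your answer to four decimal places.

P(L|A) = 0.63·0.178 + 0.37·0.174 = 0.11214 + 0.06438 = 0.17652
P(L|B) = 0.23·0.201 + 0.77·0.239 = 0.04623 + 0.18403 = 0.23026
By total probability over the outer partition,
P(L) = 0.1·0.17652 + 0.9·0.23026
      = 0.017652 + 0.207234 = 0.224886

0.2249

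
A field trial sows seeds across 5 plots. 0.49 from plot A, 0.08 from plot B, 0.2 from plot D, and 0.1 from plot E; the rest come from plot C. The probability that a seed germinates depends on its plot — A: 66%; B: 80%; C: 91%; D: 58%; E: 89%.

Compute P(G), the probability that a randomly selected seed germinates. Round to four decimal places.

P(G) ≈ 0.7107

P(C) = 1 − (0.49 + 0.08 + 0.2 + 0.1) = 0.13.
Using total probability over the partition,
P(G) = P(G|A)·P(A) + P(G|B)·P(B) + P(G|C)·P(C) + P(G|D)·P(D) + P(G|E)·P(E)
      = 0.66·0.49 + 0.8·0.08 + 0.91·0.13 + 0.58·0.2 + 0.89·0.1
      = 0.3234 + 0.064 + 0.1183 + 0.116 + 0.089 = 0.7107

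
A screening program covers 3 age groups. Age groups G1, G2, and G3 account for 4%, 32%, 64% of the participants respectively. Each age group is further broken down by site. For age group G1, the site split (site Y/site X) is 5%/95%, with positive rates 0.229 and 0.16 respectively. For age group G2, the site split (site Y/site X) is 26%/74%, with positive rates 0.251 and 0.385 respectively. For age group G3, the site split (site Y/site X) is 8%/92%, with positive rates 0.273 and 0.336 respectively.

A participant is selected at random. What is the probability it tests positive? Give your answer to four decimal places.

0.3304

P(T|G1) = 0.05·0.229 + 0.95·0.16 = 0.01145 + 0.152 = 0.16345
P(T|G2) = 0.26·0.251 + 0.74·0.385 = 0.06526 + 0.2849 = 0.35016
P(T|G3) = 0.08·0.273 + 0.92·0.336 = 0.02184 + 0.30912 = 0.33096
Then overall,
P(T) = 0.04·0.16345 + 0.32·0.35016 + 0.64·0.33096
      = 0.006538 + 0.1120512 + 0.2118144 = 0.3304036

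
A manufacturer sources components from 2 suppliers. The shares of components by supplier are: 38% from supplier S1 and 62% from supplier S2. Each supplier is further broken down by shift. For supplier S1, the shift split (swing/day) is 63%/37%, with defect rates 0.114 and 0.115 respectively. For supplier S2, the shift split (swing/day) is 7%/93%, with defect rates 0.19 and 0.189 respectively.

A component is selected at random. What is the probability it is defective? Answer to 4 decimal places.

P(D|S1) = 0.63·0.114 + 0.37·0.115 = 0.07182 + 0.04255 = 0.11437
P(D|S2) = 0.07·0.19 + 0.93·0.189 = 0.0133 + 0.17577 = 0.18907
By total probability over the outer partition,
P(D) = 0.38·0.11437 + 0.62·0.18907
      = 0.0434606 + 0.1172234 = 0.160684

0.1607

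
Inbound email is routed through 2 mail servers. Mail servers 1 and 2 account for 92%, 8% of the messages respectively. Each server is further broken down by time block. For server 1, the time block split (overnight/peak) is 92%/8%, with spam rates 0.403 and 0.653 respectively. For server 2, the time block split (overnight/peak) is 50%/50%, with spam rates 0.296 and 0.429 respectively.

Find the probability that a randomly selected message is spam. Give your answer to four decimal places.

P(S|1) = 0.92·0.403 + 0.08·0.653 = 0.37076 + 0.05224 = 0.423
P(S|2) = 0.5·0.296 + 0.5·0.429 = 0.148 + 0.2145 = 0.3625
By total probability over the outer partition,
P(S) = 0.92·0.423 + 0.08·0.3625
      = 0.38916 + 0.029 = 0.41816

0.4182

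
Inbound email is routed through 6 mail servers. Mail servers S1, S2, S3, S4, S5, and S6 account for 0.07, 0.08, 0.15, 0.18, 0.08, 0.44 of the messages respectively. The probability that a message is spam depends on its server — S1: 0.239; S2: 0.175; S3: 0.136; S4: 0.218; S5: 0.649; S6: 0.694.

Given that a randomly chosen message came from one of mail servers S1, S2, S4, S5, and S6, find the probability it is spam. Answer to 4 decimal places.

Let J = {S1, S2, S4, S5, S6}.
P(J) = 0.07 + 0.08 + 0.18 + 0.08 + 0.44 = 0.85.
P(S ∩ J) = 0.239·0.07 + 0.175·0.08 + 0.218·0.18 + 0.649·0.08 + 0.694·0.44 = 0.01673 + 0.014 + 0.03924 + 0.05192 + 0.30536 = 0.42725.
P(S | J) = 0.42725 / 0.85 = 0.502647…

P(S|J) ≈ 0.5026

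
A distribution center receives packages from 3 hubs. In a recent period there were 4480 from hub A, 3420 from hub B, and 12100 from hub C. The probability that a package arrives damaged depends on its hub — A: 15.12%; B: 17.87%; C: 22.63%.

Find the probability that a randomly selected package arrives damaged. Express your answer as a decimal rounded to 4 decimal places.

P(D) ≈ 0.2013

Total: 4480 + 3420 + 12100 = 20000.
P(A) = 4480/20000 = 0.224. P(B) = 3420/20000 = 0.171. P(C) = 12100/20000 = 0.605.
P(D) = P(D|A)·P(A) + P(D|B)·P(B) + P(D|C)·P(C)
      = 0.1512·0.224 + 0.1787·0.171 + 0.2263·0.605
      = 0.0338688 + 0.0305577 + 0.1369115 = 0.201338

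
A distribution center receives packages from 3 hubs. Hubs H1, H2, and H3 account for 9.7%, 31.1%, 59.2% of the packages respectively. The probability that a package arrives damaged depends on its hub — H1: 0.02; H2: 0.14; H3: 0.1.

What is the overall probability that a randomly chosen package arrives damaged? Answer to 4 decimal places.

0.1047

P(D) = P(D|H1)·P(H1) + P(D|H2)·P(H2) + P(D|H3)·P(H3)
      = 0.02·0.097 + 0.14·0.311 + 0.1·0.592
      = 0.00194 + 0.04354 + 0.0592 = 0.10468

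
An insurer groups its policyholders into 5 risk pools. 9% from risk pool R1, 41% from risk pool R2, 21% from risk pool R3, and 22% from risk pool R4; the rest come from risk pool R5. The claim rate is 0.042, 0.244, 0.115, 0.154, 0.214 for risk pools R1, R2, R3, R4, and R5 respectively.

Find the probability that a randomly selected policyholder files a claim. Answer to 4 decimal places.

P(R5) = 1 − (0.09 + 0.41 + 0.21 + 0.22) = 0.07.
Using total probability over the partition,
P(C) = P(C|R1)·P(R1) + P(C|R2)·P(R2) + P(C|R3)·P(R3) + P(C|R4)·P(R4) + P(C|R5)·P(R5)
      = 0.042·0.09 + 0.244·0.41 + 0.115·0.21 + 0.154·0.22 + 0.214·0.07
      = 0.00378 + 0.10004 + 0.02415 + 0.03388 + 0.01498 = 0.17683

0.1768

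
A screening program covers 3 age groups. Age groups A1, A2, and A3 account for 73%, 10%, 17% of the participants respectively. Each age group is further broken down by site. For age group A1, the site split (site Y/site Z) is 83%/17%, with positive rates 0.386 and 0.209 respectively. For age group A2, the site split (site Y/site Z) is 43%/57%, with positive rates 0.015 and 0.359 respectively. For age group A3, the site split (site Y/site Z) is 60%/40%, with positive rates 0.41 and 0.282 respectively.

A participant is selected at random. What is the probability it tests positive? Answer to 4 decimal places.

0.3419

P(T|A1) = 0.83·0.386 + 0.17·0.209 = 0.32038 + 0.03553 = 0.35591
P(T|A2) = 0.43·0.015 + 0.57·0.359 = 0.00645 + 0.20463 = 0.21108
P(T|A3) = 0.6·0.41 + 0.4·0.282 = 0.246 + 0.1128 = 0.3588
By total probability over the outer partition,
P(T) = 0.73·0.35591 + 0.1·0.21108 + 0.17·0.3588
      = 0.2598143 + 0.021108 + 0.060996 = 0.3419183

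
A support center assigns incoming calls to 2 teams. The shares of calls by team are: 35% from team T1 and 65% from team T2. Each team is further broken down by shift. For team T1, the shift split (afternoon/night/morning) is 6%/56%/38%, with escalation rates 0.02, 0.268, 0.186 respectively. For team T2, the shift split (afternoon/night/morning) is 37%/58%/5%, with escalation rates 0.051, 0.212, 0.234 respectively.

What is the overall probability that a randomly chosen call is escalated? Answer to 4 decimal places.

P(E|T1) = 0.06·0.02 + 0.56·0.268 + 0.38·0.186 = 0.0012 + 0.15008 + 0.07068 = 0.22196
P(E|T2) = 0.37·0.051 + 0.58·0.212 + 0.05·0.234 = 0.01887 + 0.12296 + 0.0117 = 0.15353
By total probability over the outer partition,
P(E) = 0.35·0.22196 + 0.65·0.15353
      = 0.077686 + 0.0997945 = 0.1774805

P(E) ≈ 0.1775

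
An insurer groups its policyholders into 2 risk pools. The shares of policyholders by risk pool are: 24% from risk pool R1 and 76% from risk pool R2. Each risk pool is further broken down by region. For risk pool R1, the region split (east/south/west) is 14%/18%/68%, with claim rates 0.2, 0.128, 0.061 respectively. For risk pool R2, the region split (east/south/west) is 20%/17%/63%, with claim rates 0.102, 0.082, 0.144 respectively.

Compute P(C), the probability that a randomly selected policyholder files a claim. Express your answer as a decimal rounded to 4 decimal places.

P(C|R1) = 0.14·0.2 + 0.18·0.128 + 0.68·0.061 = 0.028 + 0.02304 + 0.04148 = 0.09252
P(C|R2) = 0.2·0.102 + 0.17·0.082 + 0.63·0.144 = 0.0204 + 0.01394 + 0.09072 = 0.12506
Then overall,
P(C) = 0.24·0.09252 + 0.76·0.12506
      = 0.0222048 + 0.0950456 = 0.1172504

P(C) ≈ 0.1173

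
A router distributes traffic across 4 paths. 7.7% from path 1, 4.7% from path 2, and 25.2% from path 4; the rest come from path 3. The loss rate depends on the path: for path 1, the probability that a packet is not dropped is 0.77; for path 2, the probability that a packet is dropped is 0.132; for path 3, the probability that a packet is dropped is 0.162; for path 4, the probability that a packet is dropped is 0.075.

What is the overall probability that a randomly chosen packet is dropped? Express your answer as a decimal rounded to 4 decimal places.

0.1439

P(3) = 1 − (0.077 + 0.047 + 0.252) = 0.624.
P(L|1) = 1 − 0.77 = 0.23.
P(L) = P(L|1)·P(1) + P(L|2)·P(2) + P(L|3)·P(3) + P(L|4)·P(4)
      = 0.23·0.077 + 0.132·0.047 + 0.162·0.624 + 0.075·0.252
      = 0.01771 + 0.006204 + 0.101088 + 0.0189 = 0.143902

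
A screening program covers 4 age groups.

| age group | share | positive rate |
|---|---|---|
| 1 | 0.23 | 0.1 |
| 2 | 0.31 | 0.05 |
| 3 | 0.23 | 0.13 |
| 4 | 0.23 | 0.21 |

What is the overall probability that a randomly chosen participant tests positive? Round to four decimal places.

P(T) = P(T|1)·P(1) + P(T|2)·P(2) + P(T|3)·P(3) + P(T|4)·P(4)
      = 0.1·0.23 + 0.05·0.31 + 0.13·0.23 + 0.21·0.23
      = 0.023 + 0.0155 + 0.0299 + 0.0483 = 0.1167

0.1167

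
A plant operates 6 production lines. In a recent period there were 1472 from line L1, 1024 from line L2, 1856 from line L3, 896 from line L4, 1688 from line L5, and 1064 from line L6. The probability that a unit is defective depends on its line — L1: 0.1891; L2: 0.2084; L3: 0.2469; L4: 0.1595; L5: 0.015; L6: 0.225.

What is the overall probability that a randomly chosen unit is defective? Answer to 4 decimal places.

P(D) ≈ 0.1697

Total: 1472 + 1024 + 1856 + 896 + 1688 + 1064 = 8000.
P(L1) = 1472/8000 = 0.184. P(L2) = 1024/8000 = 0.128. P(L3) = 1856/8000 = 0.232. P(L4) = 896/8000 = 0.112. P(L5) = 1688/8000 = 0.211. P(L6) = 1064/8000 = 0.133.
P(D) = P(D|L1)·P(L1) + P(D|L2)·P(L2) + P(D|L3)·P(L3) + P(D|L4)·P(L4) + P(D|L5)·P(L5) + P(D|L6)·P(L6)
      = 0.1891·0.184 + 0.2084·0.128 + 0.2469·0.232 + 0.1595·0.112 + 0.015·0.211 + 0.225·0.133
      = 0.0347944 + 0.0266752 + 0.0572808 + 0.017864 + 0.003165 + 0.029925 = 0.1697044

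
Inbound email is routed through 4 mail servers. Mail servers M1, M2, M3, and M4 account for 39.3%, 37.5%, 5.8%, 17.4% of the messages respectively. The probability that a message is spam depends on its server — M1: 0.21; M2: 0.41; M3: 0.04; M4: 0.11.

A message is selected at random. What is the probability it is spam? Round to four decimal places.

0.2577

By the law of total probability,
P(S) = P(S|M1)·P(M1) + P(S|M2)·P(M2) + P(S|M3)·P(M3) + P(S|M4)·P(M4)
      = 0.21·0.393 + 0.41·0.375 + 0.04·0.058 + 0.11·0.174
      = 0.08253 + 0.15375 + 0.00232 + 0.01914 = 0.25774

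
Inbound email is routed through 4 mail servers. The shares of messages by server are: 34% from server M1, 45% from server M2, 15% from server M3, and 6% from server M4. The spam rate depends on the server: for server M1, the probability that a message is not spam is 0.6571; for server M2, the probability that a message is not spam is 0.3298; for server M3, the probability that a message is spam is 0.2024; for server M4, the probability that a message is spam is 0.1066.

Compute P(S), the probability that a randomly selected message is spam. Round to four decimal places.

P(S|M1) = 1 − 0.6571 = 0.3429.
P(S|M2) = 1 − 0.3298 = 0.6702.
P(S) = P(S|M1)·P(M1) + P(S|M2)·P(M2) + P(S|M3)·P(M3) + P(S|M4)·P(M4)
      = 0.3429·0.34 + 0.6702·0.45 + 0.2024·0.15 + 0.1066·0.06
      = 0.116586 + 0.30159 + 0.03036 + 0.006396 = 0.454932

0.4549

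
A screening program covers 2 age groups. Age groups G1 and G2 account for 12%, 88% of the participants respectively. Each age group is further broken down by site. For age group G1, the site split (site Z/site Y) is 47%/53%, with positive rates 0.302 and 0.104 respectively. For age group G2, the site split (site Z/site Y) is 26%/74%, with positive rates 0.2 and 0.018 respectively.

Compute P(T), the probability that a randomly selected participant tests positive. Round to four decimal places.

0.0811

P(T|G1) = 0.47·0.302 + 0.53·0.104 = 0.14194 + 0.05512 = 0.19706
P(T|G2) = 0.26·0.2 + 0.74·0.018 = 0.052 + 0.01332 = 0.06532
Then overall,
P(T) = 0.12·0.19706 + 0.88·0.06532
      = 0.0236472 + 0.0574816 = 0.0811288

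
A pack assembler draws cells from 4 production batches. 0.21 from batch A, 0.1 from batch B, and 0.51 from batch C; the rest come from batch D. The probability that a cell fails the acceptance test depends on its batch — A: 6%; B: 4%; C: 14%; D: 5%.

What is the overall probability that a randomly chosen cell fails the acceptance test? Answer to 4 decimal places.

0.0970

P(D) = 1 − (0.21 + 0.1 + 0.51) = 0.18.
Summing over the partition,
P(F) = P(F|A)·P(A) + P(F|B)·P(B) + P(F|C)·P(C) + P(F|D)·P(D)
      = 0.06·0.21 + 0.04·0.1 + 0.14·0.51 + 0.05·0.18
      = 0.0126 + 0.004 + 0.0714 + 0.009 = 0.097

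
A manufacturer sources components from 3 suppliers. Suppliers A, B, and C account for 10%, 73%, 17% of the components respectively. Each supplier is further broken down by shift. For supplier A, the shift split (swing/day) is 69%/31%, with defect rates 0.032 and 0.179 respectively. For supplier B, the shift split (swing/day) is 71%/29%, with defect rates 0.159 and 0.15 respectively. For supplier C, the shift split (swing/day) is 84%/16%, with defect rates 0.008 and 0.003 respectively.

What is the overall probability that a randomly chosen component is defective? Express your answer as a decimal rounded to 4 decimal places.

P(D) ≈ 0.1231

P(D|A) = 0.69·0.032 + 0.31·0.179 = 0.02208 + 0.05549 = 0.07757
P(D|B) = 0.71·0.159 + 0.29·0.15 = 0.11289 + 0.0435 = 0.15639
P(D|C) = 0.84·0.008 + 0.16·0.003 = 0.00672 + 0.00048 = 0.0072
By total probability over the outer partition,
P(D) = 0.1·0.07757 + 0.73·0.15639 + 0.17·0.0072
      = 0.007757 + 0.1141647 + 0.001224 = 0.1231457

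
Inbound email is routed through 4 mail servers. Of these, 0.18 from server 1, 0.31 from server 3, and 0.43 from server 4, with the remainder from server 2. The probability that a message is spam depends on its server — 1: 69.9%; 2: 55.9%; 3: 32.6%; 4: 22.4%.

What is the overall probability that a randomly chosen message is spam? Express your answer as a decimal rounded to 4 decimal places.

P(S) ≈ 0.3679

P(2) = 1 − (0.18 + 0.31 + 0.43) = 0.08.
Summing over the partition,
P(S) = P(S|1)·P(1) + P(S|2)·P(2) + P(S|3)·P(3) + P(S|4)·P(4)
      = 0.699·0.18 + 0.559·0.08 + 0.326·0.31 + 0.224·0.43
      = 0.12582 + 0.04472 + 0.10106 + 0.09632 = 0.36792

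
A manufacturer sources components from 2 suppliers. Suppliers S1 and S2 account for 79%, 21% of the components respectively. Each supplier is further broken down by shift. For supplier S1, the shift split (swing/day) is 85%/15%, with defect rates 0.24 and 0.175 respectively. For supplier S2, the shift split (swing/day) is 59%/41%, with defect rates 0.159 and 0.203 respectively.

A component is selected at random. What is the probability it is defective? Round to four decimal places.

P(D|S1) = 0.85·0.24 + 0.15·0.175 = 0.204 + 0.02625 = 0.23025
P(D|S2) = 0.59·0.159 + 0.41·0.203 = 0.09381 + 0.08323 = 0.17704
By total probability over the outer partition,
P(D) = 0.79·0.23025 + 0.21·0.17704
      = 0.1818975 + 0.0371784 = 0.2190759

P(D) ≈ 0.2191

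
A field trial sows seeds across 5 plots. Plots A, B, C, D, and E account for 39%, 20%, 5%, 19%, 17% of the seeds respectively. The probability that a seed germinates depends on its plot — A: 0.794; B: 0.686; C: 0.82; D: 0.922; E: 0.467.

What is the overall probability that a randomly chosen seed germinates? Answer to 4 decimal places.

P(G) = P(G|A)·P(A) + P(G|B)·P(B) + P(G|C)·P(C) + P(G|D)·P(D) + P(G|E)·P(E)
      = 0.794·0.39 + 0.686·0.2 + 0.82·0.05 + 0.922·0.19 + 0.467·0.17
      = 0.30966 + 0.1372 + 0.041 + 0.17518 + 0.07939 = 0.74243

0.7424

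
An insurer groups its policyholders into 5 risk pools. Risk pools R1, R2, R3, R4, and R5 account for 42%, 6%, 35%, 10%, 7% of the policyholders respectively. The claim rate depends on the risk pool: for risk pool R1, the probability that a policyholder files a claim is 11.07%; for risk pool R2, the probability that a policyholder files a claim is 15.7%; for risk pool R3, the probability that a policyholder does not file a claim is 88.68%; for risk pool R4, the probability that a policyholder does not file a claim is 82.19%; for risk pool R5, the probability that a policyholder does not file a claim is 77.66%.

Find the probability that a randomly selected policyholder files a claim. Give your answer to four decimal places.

P(C) ≈ 0.1290

P(C|R3) = 1 − 0.8868 = 0.1132.
P(C|R4) = 1 − 0.8219 = 0.1781.
P(C|R5) = 1 − 0.7766 = 0.2234.
P(C) = P(C|R1)·P(R1) + P(C|R2)·P(R2) + P(C|R3)·P(R3) + P(C|R4)·P(R4) + P(C|R5)·P(R5)
      = 0.1107·0.42 + 0.157·0.06 + 0.1132·0.35 + 0.1781·0.1 + 0.2234·0.07
      = 0.046494 + 0.00942 + 0.03962 + 0.01781 + 0.015638 = 0.128982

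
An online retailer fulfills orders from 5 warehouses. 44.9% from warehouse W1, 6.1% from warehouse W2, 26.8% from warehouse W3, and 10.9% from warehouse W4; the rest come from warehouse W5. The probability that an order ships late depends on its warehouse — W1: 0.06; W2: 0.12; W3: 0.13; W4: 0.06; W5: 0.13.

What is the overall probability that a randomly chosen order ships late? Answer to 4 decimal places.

P(L) ≈ 0.0903

P(W5) = 1 − (0.449 + 0.061 + 0.268 + 0.109) = 0.113.
By the law of total probability,
P(L) = P(L|W1)·P(W1) + P(L|W2)·P(W2) + P(L|W3)·P(W3) + P(L|W4)·P(W4) + P(L|W5)·P(W5)
      = 0.06·0.449 + 0.12·0.061 + 0.13·0.268 + 0.06·0.109 + 0.13·0.113
      = 0.02694 + 0.00732 + 0.03484 + 0.00654 + 0.01469 = 0.09033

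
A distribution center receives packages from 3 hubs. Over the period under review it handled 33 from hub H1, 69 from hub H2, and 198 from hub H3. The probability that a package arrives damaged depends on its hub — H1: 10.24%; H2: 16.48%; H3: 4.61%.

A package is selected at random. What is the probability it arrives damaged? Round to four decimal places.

P(D) ≈ 0.0796

Total: 33 + 69 + 198 = 300.
P(H1) = 33/300 = 0.11. P(H2) = 69/300 = 0.23. P(H3) = 198/300 = 0.66.
By the law of total probability,
P(D) = P(D|H1)·P(H1) + P(D|H2)·P(H2) + P(D|H3)·P(H3)
      = 0.1024·0.11 + 0.1648·0.23 + 0.0461·0.66
      = 0.011264 + 0.037904 + 0.030426 = 0.079594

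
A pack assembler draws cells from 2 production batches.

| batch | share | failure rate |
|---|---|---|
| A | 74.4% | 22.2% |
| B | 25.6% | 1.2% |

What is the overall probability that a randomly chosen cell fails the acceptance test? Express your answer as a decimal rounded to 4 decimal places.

0.1682

Using total probability over the partition,
P(F) = P(F|A)·P(A) + P(F|B)·P(B)
      = 0.222·0.744 + 0.012·0.256
      = 0.165168 + 0.003072 = 0.16824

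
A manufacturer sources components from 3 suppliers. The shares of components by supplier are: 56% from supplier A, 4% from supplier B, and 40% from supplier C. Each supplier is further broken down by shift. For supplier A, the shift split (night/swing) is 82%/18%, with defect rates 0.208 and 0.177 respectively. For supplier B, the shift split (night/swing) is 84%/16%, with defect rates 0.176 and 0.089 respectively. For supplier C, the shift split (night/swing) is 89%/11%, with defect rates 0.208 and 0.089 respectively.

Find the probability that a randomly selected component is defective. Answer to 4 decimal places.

P(D|A) = 0.82·0.208 + 0.18·0.177 = 0.17056 + 0.03186 = 0.20242
P(D|B) = 0.84·0.176 + 0.16·0.089 = 0.14784 + 0.01424 = 0.16208
P(D|C) = 0.89·0.208 + 0.11·0.089 = 0.18512 + 0.00979 = 0.19491
Then overall,
P(D) = 0.56·0.20242 + 0.04·0.16208 + 0.4·0.19491
      = 0.1133552 + 0.0064832 + 0.077964 = 0.1978024

0.1978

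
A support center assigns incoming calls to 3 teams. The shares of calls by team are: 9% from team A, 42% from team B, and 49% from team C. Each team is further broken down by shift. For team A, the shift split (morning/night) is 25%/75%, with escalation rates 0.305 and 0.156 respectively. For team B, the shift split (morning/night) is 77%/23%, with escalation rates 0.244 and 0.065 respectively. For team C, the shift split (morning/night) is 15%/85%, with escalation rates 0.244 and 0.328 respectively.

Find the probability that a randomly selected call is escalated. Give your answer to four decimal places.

P(E) ≈ 0.2571

P(E|A) = 0.25·0.305 + 0.75·0.156 = 0.07625 + 0.117 = 0.19325
P(E|B) = 0.77·0.244 + 0.23·0.065 = 0.18788 + 0.01495 = 0.20283
P(E|C) = 0.15·0.244 + 0.85·0.328 = 0.0366 + 0.2788 = 0.3154
Then overall,
P(E) = 0.09·0.19325 + 0.42·0.20283 + 0.49·0.3154
      = 0.0173925 + 0.0851886 + 0.154546 = 0.2571271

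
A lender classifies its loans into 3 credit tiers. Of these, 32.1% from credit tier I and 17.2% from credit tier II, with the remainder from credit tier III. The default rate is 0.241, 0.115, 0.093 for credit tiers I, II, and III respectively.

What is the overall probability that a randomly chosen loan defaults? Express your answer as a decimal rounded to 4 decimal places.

P(III) = 1 − (0.321 + 0.172) = 0.507.
Summing over the partition,
P(D) = P(D|I)·P(I) + P(D|II)·P(II) + P(D|III)·P(III)
      = 0.241·0.321 + 0.115·0.172 + 0.093·0.507
      = 0.077361 + 0.01978 + 0.047151 = 0.144292

0.1443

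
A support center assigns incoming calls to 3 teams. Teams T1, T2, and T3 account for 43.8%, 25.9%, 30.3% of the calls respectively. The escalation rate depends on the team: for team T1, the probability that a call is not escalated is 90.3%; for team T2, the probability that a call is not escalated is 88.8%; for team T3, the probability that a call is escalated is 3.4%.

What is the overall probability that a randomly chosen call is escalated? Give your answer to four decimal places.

P(E|T1) = 1 − 0.903 = 0.097.
P(E|T2) = 1 − 0.888 = 0.112.
P(E) = P(E|T1)·P(T1) + P(E|T2)·P(T2) + P(E|T3)·P(T3)
      = 0.097·0.438 + 0.112·0.259 + 0.034·0.303
      = 0.042486 + 0.029008 + 0.010302 = 0.081796

P(E) ≈ 0.0818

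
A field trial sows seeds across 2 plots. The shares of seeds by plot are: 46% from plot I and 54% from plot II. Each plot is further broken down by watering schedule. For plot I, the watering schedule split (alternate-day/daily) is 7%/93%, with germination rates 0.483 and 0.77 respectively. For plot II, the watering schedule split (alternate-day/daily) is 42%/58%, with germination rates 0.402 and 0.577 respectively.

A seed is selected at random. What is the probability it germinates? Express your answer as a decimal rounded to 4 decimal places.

P(G) ≈ 0.6168

P(G|I) = 0.07·0.483 + 0.93·0.77 = 0.03381 + 0.7161 = 0.74991
P(G|II) = 0.42·0.402 + 0.58·0.577 = 0.16884 + 0.33466 = 0.5035
By total probability over the outer partition,
P(G) = 0.46·0.74991 + 0.54·0.5035
      = 0.3449586 + 0.27189 = 0.6168486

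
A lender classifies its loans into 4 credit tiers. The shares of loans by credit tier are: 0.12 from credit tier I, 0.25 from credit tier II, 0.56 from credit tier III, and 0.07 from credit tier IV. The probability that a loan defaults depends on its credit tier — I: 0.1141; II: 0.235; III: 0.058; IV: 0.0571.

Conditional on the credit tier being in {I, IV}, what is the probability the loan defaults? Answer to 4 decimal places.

Let S = {I, IV}.
P(S) = 0.12 + 0.07 = 0.19.
P(D ∩ S) = 0.1141·0.12 + 0.0571·0.07 = 0.013692 + 0.003997 = 0.017689.
P(D | S) = 0.017689 / 0.19 = 0.093100…

0.0931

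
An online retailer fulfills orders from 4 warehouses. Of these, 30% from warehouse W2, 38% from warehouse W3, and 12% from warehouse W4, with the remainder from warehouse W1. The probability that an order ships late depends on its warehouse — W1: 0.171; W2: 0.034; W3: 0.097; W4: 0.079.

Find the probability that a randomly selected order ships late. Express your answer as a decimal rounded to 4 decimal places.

P(W1) = 1 − (0.3 + 0.38 + 0.12) = 0.2.
P(L) = P(L|W1)·P(W1) + P(L|W2)·P(W2) + P(L|W3)·P(W3) + P(L|W4)·P(W4)
      = 0.171·0.2 + 0.034·0.3 + 0.097·0.38 + 0.079·0.12
      = 0.0342 + 0.0102 + 0.03686 + 0.00948 = 0.09074

P(L) ≈ 0.0907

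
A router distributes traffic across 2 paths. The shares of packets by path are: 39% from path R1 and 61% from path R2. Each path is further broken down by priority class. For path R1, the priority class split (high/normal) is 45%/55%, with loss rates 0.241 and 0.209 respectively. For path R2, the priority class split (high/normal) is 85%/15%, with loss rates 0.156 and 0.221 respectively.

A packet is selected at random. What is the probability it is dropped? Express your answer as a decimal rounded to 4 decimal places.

0.1882

P(L|R1) = 0.45·0.241 + 0.55·0.209 = 0.10845 + 0.11495 = 0.2234
P(L|R2) = 0.85·0.156 + 0.15·0.221 = 0.1326 + 0.03315 = 0.16575
Then overall,
P(L) = 0.39·0.2234 + 0.61·0.16575
      = 0.087126 + 0.1011075 = 0.1882335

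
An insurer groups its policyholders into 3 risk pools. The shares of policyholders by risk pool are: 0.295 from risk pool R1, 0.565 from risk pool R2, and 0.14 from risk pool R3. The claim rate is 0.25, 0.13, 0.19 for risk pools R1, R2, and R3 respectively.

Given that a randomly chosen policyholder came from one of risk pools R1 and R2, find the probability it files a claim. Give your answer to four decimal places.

Let S = {R1, R2}.
P(S) = 0.295 + 0.565 = 0.86.
P(C ∩ S) = 0.25·0.295 + 0.13·0.565 = 0.07375 + 0.07345 = 0.1472.
P(C | S) = 0.1472 / 0.86 = 0.171163…

P(C|S) ≈ 0.1712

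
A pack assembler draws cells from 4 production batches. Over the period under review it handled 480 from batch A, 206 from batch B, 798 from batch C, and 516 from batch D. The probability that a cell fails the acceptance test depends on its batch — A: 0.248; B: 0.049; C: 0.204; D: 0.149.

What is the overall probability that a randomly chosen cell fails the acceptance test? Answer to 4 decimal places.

Total: 480 + 206 + 798 + 516 = 2000.
P(A) = 480/2000 = 0.24. P(B) = 206/2000 = 0.103. P(C) = 798/2000 = 0.399. P(D) = 516/2000 = 0.258.
By the law of total probability,
P(F) = P(F|A)·P(A) + P(F|B)·P(B) + P(F|C)·P(C) + P(F|D)·P(D)
      = 0.248·0.24 + 0.049·0.103 + 0.204·0.399 + 0.149·0.258
      = 0.05952 + 0.005047 + 0.081396 + 0.038442 = 0.184405

P(F) ≈ 0.1844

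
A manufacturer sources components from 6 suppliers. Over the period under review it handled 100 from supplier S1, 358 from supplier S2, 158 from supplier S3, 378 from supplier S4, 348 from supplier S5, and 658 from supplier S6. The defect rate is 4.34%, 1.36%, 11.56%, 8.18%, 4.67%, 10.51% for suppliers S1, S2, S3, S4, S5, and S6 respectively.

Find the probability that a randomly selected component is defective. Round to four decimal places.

Total: 100 + 358 + 158 + 378 + 348 + 658 = 2000.
P(S1) = 100/2000 = 0.05. P(S2) = 358/2000 = 0.179. P(S3) = 158/2000 = 0.079. P(S4) = 378/2000 = 0.189. P(S5) = 348/2000 = 0.174. P(S6) = 658/2000 = 0.329.
P(D) = P(D|S1)·P(S1) + P(D|S2)·P(S2) + P(D|S3)·P(S3) + P(D|S4)·P(S4) + P(D|S5)·P(S5) + P(D|S6)·P(S6)
      = 0.0434·0.05 + 0.0136·0.179 + 0.1156·0.079 + 0.0818·0.189 + 0.0467·0.174 + 0.1051·0.329
      = 0.00217 + 0.0024344 + 0.0091324 + 0.0154602 + 0.0081258 + 0.0345779 = 0.0719007

0.0719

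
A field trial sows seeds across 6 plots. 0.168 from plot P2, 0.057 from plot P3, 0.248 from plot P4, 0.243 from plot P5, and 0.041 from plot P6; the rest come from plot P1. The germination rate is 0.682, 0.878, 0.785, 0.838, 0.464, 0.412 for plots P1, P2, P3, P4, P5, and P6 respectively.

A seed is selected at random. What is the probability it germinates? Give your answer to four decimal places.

P(P1) = 1 − (0.168 + 0.057 + 0.248 + 0.243 + 0.041) = 0.243.
P(G) = P(G|P1)·P(P1) + P(G|P2)·P(P2) + P(G|P3)·P(P3) + P(G|P4)·P(P4) + P(G|P5)·P(P5) + P(G|P6)·P(P6)
      = 0.682·0.243 + 0.878·0.168 + 0.785·0.057 + 0.838·0.248 + 0.464·0.243 + 0.412·0.041
      = 0.165726 + 0.147504 + 0.044745 + 0.207824 + 0.112752 + 0.016892 = 0.695443

P(G) ≈ 0.6954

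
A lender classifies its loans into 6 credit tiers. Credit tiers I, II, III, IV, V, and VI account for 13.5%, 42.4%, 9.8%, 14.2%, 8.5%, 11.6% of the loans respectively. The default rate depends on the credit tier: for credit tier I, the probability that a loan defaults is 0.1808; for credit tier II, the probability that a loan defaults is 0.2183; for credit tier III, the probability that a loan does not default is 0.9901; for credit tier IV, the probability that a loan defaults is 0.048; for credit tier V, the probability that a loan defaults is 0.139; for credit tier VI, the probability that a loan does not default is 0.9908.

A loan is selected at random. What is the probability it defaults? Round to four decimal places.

P(D) ≈ 0.1376

P(D|III) = 1 − 0.9901 = 0.0099.
P(D|VI) = 1 − 0.9908 = 0.0092.
Using total probability over the partition,
P(D) = P(D|I)·P(I) + P(D|II)·P(II) + P(D|III)·P(III) + P(D|IV)·P(IV) + P(D|V)·P(V) + P(D|VI)·P(VI)
      = 0.1808·0.135 + 0.2183·0.424 + 0.0099·0.098 + 0.048·0.142 + 0.139·0.085 + 0.0092·0.116
      = 0.024408 + 0.0925592 + 0.0009702 + 0.006816 + 0.011815 + 0.0010672 = 0.1376356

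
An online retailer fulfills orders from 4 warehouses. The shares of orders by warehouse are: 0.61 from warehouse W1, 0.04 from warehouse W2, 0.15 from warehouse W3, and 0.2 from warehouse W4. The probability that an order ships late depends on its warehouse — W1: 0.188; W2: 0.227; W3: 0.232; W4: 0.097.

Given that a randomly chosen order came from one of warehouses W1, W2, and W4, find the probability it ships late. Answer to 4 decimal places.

Let S = {W1, W2, W4}.
P(S) = 0.61 + 0.04 + 0.2 = 0.85.
P(L ∩ S) = 0.188·0.61 + 0.227·0.04 + 0.097·0.2 = 0.11468 + 0.00908 + 0.0194 = 0.14316.
P(L | S) = 0.14316 / 0.85 = 0.168424…

0.1684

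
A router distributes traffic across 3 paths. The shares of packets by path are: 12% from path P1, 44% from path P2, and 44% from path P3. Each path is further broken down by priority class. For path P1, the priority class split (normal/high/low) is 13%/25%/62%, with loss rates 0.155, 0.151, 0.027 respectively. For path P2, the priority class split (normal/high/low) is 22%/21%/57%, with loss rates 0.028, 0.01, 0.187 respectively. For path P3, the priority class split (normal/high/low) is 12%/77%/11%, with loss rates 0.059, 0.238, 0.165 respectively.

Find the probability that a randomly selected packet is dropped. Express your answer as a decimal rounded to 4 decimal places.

P(L|P1) = 0.13·0.155 + 0.25·0.151 + 0.62·0.027 = 0.02015 + 0.03775 + 0.01674 = 0.07464
P(L|P2) = 0.22·0.028 + 0.21·0.01 + 0.57·0.187 = 0.00616 + 0.0021 + 0.10659 = 0.11485
P(L|P3) = 0.12·0.059 + 0.77·0.238 + 0.11·0.165 = 0.00708 + 0.18326 + 0.01815 = 0.20849
By total probability over the outer partition,
P(L) = 0.12·0.07464 + 0.44·0.11485 + 0.44·0.20849
      = 0.0089568 + 0.050534 + 0.0917356 = 0.1512264

0.1512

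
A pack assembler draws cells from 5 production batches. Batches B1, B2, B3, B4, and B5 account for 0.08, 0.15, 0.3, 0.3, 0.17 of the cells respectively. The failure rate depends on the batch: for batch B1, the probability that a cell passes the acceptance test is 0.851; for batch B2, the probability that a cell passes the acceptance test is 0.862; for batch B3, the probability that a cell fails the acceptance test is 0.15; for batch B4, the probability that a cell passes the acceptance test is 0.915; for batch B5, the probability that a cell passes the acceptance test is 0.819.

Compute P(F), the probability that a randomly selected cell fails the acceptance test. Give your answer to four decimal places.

P(F|B1) = 1 − 0.851 = 0.149.
P(F|B2) = 1 − 0.862 = 0.138.
P(F|B4) = 1 − 0.915 = 0.085.
P(F|B5) = 1 − 0.819 = 0.181.
Using total probability over the partition,
P(F) = P(F|B1)·P(B1) + P(F|B2)·P(B2) + P(F|B3)·P(B3) + P(F|B4)·P(B4) + P(F|B5)·P(B5)
      = 0.149·0.08 + 0.138·0.15 + 0.15·0.3 + 0.085·0.3 + 0.181·0.17
      = 0.01192 + 0.0207 + 0.045 + 0.0255 + 0.03077 = 0.13389

P(F) ≈ 0.1339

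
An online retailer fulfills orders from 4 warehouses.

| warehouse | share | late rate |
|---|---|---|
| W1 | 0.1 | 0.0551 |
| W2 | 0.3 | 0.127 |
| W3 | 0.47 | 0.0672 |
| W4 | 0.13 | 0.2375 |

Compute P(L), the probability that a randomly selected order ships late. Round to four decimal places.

0.1061

P(L) = P(L|W1)·P(W1) + P(L|W2)·P(W2) + P(L|W3)·P(W3) + P(L|W4)·P(W4)
      = 0.0551·0.1 + 0.127·0.3 + 0.0672·0.47 + 0.2375·0.13
      = 0.00551 + 0.0381 + 0.031584 + 0.030875 = 0.106069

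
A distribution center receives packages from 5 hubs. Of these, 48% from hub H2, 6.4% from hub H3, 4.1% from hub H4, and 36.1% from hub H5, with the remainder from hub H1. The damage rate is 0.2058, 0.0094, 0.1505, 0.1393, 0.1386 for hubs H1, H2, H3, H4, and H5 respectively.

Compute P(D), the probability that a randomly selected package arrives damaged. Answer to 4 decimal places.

P(H1) = 1 − (0.48 + 0.064 + 0.041 + 0.361) = 0.054.
Summing over the partition,
P(D) = P(D|H1)·P(H1) + P(D|H2)·P(H2) + P(D|H3)·P(H3) + P(D|H4)·P(H4) + P(D|H5)·P(H5)
      = 0.2058·0.054 + 0.0094·0.48 + 0.1505·0.064 + 0.1393·0.041 + 0.1386·0.361
      = 0.0111132 + 0.004512 + 0.009632 + 0.0057113 + 0.0500346 = 0.0810031

P(D) ≈ 0.0810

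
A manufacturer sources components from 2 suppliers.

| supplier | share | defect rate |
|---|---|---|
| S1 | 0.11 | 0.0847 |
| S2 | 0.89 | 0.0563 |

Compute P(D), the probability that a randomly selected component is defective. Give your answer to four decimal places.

P(D) ≈ 0.0594

P(D) = P(D|S1)·P(S1) + P(D|S2)·P(S2)
      = 0.0847·0.11 + 0.0563·0.89
      = 0.009317 + 0.050107 = 0.059424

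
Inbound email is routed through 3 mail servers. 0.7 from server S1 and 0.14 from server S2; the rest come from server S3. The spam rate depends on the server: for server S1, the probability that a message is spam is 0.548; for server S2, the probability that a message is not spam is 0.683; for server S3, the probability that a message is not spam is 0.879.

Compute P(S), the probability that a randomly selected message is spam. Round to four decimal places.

P(S3) = 1 − (0.7 + 0.14) = 0.16.
P(S|S2) = 1 − 0.683 = 0.317.
P(S|S3) = 1 − 0.879 = 0.121.
Using total probability over the partition,
P(S) = P(S|S1)·P(S1) + P(S|S2)·P(S2) + P(S|S3)·P(S3)
      = 0.548·0.7 + 0.317·0.14 + 0.121·0.16
      = 0.3836 + 0.04438 + 0.01936 = 0.44734

0.4473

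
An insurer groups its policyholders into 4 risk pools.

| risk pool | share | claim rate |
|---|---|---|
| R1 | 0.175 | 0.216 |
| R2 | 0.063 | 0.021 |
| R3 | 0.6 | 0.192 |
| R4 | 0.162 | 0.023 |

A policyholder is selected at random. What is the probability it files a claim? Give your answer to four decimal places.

P(C) = P(C|R1)·P(R1) + P(C|R2)·P(R2) + P(C|R3)·P(R3) + P(C|R4)·P(R4)
      = 0.216·0.175 + 0.021·0.063 + 0.192·0.6 + 0.023·0.162
      = 0.0378 + 0.001323 + 0.1152 + 0.003726 = 0.158049

0.1580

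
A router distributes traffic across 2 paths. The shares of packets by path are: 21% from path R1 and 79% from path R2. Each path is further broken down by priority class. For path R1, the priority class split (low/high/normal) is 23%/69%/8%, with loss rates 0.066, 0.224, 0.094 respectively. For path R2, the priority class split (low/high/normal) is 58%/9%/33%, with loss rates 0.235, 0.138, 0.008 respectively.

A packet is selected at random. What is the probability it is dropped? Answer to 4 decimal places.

0.1568

P(L|R1) = 0.23·0.066 + 0.69·0.224 + 0.08·0.094 = 0.01518 + 0.15456 + 0.00752 = 0.17726
P(L|R2) = 0.58·0.235 + 0.09·0.138 + 0.33·0.008 = 0.1363 + 0.01242 + 0.00264 = 0.15136
By total probability over the outer partition,
P(L) = 0.21·0.17726 + 0.79·0.15136
      = 0.0372246 + 0.1195744 = 0.156799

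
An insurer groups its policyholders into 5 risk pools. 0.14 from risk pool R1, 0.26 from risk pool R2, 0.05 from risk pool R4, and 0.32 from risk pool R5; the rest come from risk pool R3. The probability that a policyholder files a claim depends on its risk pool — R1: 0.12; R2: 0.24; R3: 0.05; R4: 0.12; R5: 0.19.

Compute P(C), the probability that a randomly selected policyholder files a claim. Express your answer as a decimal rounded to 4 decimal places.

P(R3) = 1 − (0.14 + 0.26 + 0.05 + 0.32) = 0.23.
P(C) = P(C|R1)·P(R1) + P(C|R2)·P(R2) + P(C|R3)·P(R3) + P(C|R4)·P(R4) + P(C|R5)·P(R5)
      = 0.12·0.14 + 0.24·0.26 + 0.05·0.23 + 0.12·0.05 + 0.19·0.32
      = 0.0168 + 0.0624 + 0.0115 + 0.006 + 0.0608 = 0.1575

0.1575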